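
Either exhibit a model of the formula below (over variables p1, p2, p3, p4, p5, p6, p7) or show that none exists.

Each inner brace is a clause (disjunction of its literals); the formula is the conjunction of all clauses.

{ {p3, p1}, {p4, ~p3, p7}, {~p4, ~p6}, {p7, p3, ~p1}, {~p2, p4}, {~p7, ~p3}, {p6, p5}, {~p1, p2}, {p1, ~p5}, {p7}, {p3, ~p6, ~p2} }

Unit clause (p7) forces p7 = 1.
Unit clause (~p3) forces p3 = 0.
Unit clause (p1) forces p1 = 1.
Unit clause (p2) forces p2 = 1.
Unit clause (p4) forces p4 = 1.
Unit clause (~p6) forces p6 = 0.
Unit clause (p5) forces p5 = 1.
This assignment satisfies each clause.

p1 ↦ 1,  p2 ↦ 1,  p3 ↦ 0,  p4 ↦ 1,  p5 ↦ 1,  p6 ↦ 0,  p7 ↦ 1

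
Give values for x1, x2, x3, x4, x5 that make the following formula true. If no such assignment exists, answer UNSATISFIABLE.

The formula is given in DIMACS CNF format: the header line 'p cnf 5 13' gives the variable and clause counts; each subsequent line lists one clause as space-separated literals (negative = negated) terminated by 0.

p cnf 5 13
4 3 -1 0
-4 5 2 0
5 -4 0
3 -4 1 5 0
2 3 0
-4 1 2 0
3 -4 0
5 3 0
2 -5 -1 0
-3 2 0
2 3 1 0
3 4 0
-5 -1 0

x1: False; x2: True; x3: True; x4: False; x5: True

Try x5 = True.
(¬x1) alone gives x1 = False.
Try x2 = True.
Try x3 = True.
No clause remains; x4 is free.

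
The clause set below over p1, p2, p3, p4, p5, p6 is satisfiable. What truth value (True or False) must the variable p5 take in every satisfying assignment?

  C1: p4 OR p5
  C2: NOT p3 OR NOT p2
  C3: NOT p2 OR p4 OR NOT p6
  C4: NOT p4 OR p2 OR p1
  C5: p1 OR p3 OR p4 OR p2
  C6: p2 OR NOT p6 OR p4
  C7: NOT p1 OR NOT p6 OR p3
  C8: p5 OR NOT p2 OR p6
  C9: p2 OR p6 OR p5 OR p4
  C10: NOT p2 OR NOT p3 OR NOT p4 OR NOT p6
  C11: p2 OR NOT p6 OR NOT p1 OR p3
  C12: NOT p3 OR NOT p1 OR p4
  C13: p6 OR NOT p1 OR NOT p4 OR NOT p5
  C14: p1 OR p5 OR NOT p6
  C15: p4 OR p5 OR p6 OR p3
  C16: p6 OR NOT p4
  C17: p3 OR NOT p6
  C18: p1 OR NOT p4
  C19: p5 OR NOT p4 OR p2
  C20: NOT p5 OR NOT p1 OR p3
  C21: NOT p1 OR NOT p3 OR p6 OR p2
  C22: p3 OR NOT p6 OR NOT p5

True

Suppose p5 = false.
The clause (p4) is unit, so p4 = true.
The clause (p6) is unit, so p6 = true.
The clause (p1) is unit, so p1 = true.
The clause (p3) is unit, so p3 = true.
The clause (NOT p2) is unit, so p2 = false.
That conflicts with the unit clause (p2).
So every satisfying assignment has p5 = True.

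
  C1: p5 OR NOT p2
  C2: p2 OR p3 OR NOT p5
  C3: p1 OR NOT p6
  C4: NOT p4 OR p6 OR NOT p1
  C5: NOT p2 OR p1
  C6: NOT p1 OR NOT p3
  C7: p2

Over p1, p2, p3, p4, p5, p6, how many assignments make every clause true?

3

There are 2^6 = 64 truth assignments over (p1, p2, p3, p4, p5, p6).
Split on p1. With p1 = true, the clauses containing p1 are satisfied and NOT p1 drops from the rest; 3 of the 2^5 = 32 assignments to the other variables satisfy what remains.
With p1 = false, by the same count on the reduced clause set, 0 assignments work.
(One model: p1=T, p2=T, p3=F, p4=F, p5=T, p6=F.)
Total: 3 + 0 = 3.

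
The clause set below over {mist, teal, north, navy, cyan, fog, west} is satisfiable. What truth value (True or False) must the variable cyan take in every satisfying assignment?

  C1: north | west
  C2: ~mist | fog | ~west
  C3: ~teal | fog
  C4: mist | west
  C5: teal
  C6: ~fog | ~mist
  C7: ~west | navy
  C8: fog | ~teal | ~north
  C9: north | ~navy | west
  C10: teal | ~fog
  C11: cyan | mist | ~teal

True

Suppose cyan = 0.
From the singleton clause (teal), teal = 1.
From the singleton clause (fog), fog = 1.
From the singleton clause (~mist), mist = 0.
Now (mist) is unsatisfied and unit — conflict.
So every satisfying assignment has cyan = True.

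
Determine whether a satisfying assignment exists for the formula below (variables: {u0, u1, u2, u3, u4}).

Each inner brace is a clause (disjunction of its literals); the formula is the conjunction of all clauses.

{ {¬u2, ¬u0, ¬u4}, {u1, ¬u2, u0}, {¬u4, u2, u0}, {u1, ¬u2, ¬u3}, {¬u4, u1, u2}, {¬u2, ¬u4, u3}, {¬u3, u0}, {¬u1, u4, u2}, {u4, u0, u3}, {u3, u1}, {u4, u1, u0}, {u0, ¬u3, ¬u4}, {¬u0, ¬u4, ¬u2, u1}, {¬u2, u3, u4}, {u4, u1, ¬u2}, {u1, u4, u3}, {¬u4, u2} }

Yes

Suppose u3 = True.
The clause (u0) is unit, so u0 = True.
Suppose u2 = True.
The clause (¬u4) is unit, so u4 = False.
The clause (u1) is unit, so u1 = True.
Every clause now holds.
A satisfying assignment: u0=True; u1=True; u2=True; u3=True; u4=False.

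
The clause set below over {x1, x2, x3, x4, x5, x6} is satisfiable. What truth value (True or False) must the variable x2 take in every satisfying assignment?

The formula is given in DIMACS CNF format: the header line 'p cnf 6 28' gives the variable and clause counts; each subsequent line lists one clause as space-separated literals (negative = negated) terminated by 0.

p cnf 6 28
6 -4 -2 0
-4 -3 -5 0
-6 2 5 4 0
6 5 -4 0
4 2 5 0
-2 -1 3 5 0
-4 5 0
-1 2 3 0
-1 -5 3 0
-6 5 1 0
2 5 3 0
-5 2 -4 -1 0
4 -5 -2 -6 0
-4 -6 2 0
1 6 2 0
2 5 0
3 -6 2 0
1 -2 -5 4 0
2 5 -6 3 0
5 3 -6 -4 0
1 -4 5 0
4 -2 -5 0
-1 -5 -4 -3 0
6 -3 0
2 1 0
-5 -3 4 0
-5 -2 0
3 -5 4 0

Suppose x2 = False.
From the singleton clause (x5), x5 = True.
From the singleton clause (x1), x1 = True.
From the singleton clause (x3), x3 = True.
From the singleton clause (¬x4), x4 = False.
But (x4) is also a unit clause — contradiction.
So every satisfying assignment has x2 = True.

True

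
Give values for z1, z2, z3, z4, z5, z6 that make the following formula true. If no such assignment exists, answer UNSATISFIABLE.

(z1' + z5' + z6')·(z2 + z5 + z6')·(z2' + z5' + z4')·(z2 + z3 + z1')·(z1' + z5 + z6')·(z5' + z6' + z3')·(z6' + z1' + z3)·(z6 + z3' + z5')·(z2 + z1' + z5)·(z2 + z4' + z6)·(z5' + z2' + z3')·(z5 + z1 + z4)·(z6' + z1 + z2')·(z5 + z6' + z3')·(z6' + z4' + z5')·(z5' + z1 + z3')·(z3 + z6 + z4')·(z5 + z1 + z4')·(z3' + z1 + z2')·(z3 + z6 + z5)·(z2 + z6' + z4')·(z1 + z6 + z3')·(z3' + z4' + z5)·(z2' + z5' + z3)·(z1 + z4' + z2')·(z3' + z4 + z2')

z1=0,  z2=0,  z3=0,  z4=0,  z5=1,  z6=0

Try z1 = 0.
Try z5 = 1.
(z3') alone gives z3 = 0.
(z2') alone gives z2 = 0.
Try z4 = 0.
Every clause is now satisfied; z6 is unconstrained.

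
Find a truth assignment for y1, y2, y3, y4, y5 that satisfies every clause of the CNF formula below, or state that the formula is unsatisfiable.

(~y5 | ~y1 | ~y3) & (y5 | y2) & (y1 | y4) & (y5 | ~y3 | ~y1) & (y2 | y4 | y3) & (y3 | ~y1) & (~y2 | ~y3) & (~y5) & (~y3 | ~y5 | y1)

From the singleton clause (~y5), y5 = 0.
From the singleton clause (y2), y2 = 1.
From the singleton clause (~y3), y3 = 0.
From the singleton clause (~y1), y1 = 0.
From the singleton clause (y4), y4 = 1.
Every clause now holds.

y1 ↦ 0; y2 ↦ 1; y3 ↦ 0; y4 ↦ 1; y5 ↦ 0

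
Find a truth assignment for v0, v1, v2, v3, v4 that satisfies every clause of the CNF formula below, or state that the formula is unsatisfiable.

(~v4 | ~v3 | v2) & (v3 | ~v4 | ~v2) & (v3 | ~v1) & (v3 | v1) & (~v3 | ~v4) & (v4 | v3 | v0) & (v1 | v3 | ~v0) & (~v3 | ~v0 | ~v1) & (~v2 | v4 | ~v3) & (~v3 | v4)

UNSATISFIABLE

Case v3 = 1:
(~v4) alone gives v4 = 0.
That conflicts with the unit clause (v4).
So v3 must be the other value — set v3 = 0.
(~v1) alone gives v1 = 0.
That conflicts with the unit clause (v1).
Either choice for v3 ends in contradiction.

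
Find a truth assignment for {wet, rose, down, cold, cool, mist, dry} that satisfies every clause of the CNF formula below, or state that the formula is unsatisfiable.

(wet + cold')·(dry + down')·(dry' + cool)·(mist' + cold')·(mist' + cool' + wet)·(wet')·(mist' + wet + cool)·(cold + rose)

The clause (wet') is unit, so wet = 0.
The clause (cold') is unit, so cold = 0.
The clause (rose) is unit, so rose = 1.
Branch on dry: set dry = 0.
The clause (down') is unit, so down = 0.
Branch on mist: set mist = 0.
All clauses hold; cool can take either value.

wet=0,  rose=1,  down=0,  cold=0,  cool=0,  mist=0,  dry=0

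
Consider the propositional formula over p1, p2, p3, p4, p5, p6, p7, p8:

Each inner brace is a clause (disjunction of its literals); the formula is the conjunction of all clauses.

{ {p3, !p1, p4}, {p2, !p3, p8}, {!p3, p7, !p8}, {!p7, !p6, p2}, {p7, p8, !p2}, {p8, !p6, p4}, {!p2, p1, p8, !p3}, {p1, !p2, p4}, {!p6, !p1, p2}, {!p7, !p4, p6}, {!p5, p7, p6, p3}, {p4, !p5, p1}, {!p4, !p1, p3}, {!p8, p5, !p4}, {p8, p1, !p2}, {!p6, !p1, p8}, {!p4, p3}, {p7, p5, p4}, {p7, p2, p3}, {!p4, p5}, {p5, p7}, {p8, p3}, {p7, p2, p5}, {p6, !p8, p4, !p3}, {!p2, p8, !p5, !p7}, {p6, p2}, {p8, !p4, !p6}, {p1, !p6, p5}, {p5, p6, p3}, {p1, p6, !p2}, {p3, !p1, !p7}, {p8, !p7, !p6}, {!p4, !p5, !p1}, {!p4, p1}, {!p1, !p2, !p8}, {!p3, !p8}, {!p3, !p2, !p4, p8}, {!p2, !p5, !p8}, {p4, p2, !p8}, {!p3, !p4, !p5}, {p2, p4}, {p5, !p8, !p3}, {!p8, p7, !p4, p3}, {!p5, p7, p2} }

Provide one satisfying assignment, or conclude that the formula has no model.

p1 ↦ true,  p2 ↦ true,  p3 ↦ true,  p4 ↦ false,  p5 ↦ false,  p6 ↦ false,  p7 ↦ true,  p8 ↦ false

Try p4 = false.
(p2) alone gives p2 = true.
(p1) alone gives p1 = true.
(p3) alone gives p3 = true.
(!p8) alone gives p8 = false.
(p7) alone gives p7 = true.
(!p6) alone gives p6 = false.
(!p5) alone gives p5 = false.
This assignment satisfies each clause.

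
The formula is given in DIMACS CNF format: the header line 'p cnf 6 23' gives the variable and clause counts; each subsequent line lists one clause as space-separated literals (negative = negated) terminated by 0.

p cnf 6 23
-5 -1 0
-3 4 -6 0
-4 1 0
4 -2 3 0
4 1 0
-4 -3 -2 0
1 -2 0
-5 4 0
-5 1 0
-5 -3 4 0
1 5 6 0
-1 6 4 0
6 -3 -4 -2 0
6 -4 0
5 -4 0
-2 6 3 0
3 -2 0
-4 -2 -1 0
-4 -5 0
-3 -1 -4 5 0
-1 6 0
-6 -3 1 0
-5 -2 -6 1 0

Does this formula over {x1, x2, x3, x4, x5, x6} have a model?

Case x5 = False:
(¬x4) alone gives x4 = False.
(x1) alone gives x1 = True.
(x6) alone gives x6 = True.
(¬x3) alone gives x3 = False.
(¬x2) alone gives x2 = False.
Every clause now holds.
A satisfying assignment: x1=True,  x2=False,  x3=False,  x4=False,  x5=False,  x6=True.

Yes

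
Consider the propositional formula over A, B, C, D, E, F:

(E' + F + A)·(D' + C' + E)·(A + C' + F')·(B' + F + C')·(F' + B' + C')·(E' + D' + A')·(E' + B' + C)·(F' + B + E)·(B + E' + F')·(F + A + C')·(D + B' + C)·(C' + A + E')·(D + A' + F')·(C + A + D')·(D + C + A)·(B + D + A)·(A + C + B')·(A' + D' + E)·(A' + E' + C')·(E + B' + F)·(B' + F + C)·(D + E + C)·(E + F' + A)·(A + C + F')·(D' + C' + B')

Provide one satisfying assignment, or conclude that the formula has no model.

Try E = 0.
Try D = 0.
From the singleton clause (C), C = 1.
Try A = 1.
From the singleton clause (F'), F = 0.
From the singleton clause (B'), B = 0.
Every clause now holds.

A: 1, B: 0, C: 1, D: 0, E: 0, F: 0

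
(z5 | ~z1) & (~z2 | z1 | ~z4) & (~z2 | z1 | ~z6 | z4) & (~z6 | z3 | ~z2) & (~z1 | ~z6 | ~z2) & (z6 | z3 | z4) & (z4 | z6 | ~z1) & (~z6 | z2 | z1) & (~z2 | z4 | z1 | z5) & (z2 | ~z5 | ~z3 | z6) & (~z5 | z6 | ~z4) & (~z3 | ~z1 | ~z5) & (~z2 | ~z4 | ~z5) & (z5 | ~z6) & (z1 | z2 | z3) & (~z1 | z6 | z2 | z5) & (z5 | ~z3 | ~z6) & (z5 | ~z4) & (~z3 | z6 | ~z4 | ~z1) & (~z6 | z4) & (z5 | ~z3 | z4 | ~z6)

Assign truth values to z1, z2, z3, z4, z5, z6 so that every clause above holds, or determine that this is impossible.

z1 ↦ 0; z2 ↦ 0; z3 ↦ 1; z4 ↦ 0; z5 ↦ 0; z6 ↦ 0

Try z5 = 0.
From the singleton clause (~z1), z1 = 0.
From the singleton clause (~z6), z6 = 0.
From the singleton clause (~z4), z4 = 0.
From the singleton clause (z3), z3 = 1.
From the singleton clause (~z2), z2 = 0.
This assignment satisfies each clause.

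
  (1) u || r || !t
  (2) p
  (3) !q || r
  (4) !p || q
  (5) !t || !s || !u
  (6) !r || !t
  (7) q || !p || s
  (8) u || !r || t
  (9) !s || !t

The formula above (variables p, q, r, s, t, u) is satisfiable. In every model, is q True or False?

Suppose q = false.
(p) alone gives p = true.
That conflicts with the unit clause (!p).
So every satisfying assignment has q = True.

True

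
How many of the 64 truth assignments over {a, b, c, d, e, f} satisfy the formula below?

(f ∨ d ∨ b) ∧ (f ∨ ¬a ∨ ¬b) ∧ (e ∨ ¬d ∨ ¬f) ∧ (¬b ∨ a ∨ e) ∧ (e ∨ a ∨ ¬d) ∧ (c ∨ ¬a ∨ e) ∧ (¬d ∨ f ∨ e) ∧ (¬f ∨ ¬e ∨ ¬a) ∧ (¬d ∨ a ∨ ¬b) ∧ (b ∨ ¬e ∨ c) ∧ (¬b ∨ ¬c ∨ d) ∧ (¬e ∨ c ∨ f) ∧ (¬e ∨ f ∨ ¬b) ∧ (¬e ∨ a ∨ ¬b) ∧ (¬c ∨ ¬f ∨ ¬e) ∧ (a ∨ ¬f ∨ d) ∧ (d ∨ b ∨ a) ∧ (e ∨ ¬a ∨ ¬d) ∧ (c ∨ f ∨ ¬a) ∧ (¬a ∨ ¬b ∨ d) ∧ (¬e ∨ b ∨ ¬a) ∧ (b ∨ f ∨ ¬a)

2

There are 2^6 = 64 truth assignments over (a, b, c, d, e, f).
Split on d. With d = True, the clauses containing d are satisfied and ¬d drops from the rest; 1 of the 2^5 = 32 assignments to the other variables satisfy what remains.
With d = False, by the same count on the reduced clause set, 1 assignment works.
(One model: a=F, b=F, c=T, d=T, e=T, f=F.)
Total: 1 + 1 = 2.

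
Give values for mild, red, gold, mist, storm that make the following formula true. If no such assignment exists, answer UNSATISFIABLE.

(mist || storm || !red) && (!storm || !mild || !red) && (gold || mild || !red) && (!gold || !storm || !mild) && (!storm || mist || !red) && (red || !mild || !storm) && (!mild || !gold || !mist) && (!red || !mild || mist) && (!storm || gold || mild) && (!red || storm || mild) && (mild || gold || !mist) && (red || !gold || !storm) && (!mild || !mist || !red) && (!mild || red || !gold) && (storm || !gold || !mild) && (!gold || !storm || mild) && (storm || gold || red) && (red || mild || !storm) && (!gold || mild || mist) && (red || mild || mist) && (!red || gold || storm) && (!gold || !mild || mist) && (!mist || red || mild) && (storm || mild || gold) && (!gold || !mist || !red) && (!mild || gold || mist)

Case mist = true:
Case mild = false:
(gold) alone gives gold = true.
(!storm) alone gives storm = false.
(!red) alone gives red = false.
But (red) is also a unit clause — contradiction.
That branch fails; take mild = true instead.
(!gold) alone gives gold = false.
(!red) alone gives red = false.
(!storm) alone gives storm = false.
But (storm) is also a unit clause — contradiction.
Both values of mild lead to a conflict.
That branch fails; take mist = false instead.
Case storm = true:
(!red) alone gives red = false.
(!mild) alone gives mild = false.
But (mild) is also a unit clause — contradiction.
That branch fails; take storm = false instead.
(!red) alone gives red = false.
(gold) alone gives gold = true.
(!mild) alone gives mild = false.
But (mild) is also a unit clause — contradiction.
Both values of storm lead to a conflict.
Both values of mist lead to a conflict.

UNSATISFIABLE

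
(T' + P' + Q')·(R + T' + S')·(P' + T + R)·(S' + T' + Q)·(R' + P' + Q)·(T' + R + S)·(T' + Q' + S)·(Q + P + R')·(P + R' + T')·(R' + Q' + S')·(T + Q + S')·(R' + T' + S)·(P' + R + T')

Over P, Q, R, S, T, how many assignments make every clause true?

There are 2^5 = 32 truth assignments over (P, Q, R, S, T).
Split on R. With R = 1, the clauses containing R are satisfied and R' drops from the rest; 2 of the 2^4 = 16 assignments to the other variables satisfy what remains.
With R = 0, by the same count on the reduced clause set, 3 assignments work.
(One model: P=F, Q=F, R=F, S=F, T=F.)
Total: 2 + 3 = 5.

5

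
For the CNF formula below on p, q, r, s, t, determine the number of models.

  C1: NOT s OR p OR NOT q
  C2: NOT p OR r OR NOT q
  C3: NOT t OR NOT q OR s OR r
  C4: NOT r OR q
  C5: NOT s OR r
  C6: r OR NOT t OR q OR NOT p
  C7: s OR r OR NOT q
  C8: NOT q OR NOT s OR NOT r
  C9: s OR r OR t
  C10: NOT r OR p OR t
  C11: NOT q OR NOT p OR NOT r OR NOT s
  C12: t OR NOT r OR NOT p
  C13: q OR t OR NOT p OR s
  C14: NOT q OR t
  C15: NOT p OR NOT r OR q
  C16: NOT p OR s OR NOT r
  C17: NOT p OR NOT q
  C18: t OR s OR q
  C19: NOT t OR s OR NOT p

There are 2^5 = 32 truth assignments over (p, q, r, s, t).
Split on q. With q = true, the clauses containing q are satisfied and NOT q drops from the rest; 1 of the 2^4 = 16 assignments to the other variables satisfy what remains.
With q = false, by the same count on the reduced clause set, 1 assignment works.
(One model: p=F, q=F, r=F, s=F, t=T.)
Total: 1 + 1 = 2.

2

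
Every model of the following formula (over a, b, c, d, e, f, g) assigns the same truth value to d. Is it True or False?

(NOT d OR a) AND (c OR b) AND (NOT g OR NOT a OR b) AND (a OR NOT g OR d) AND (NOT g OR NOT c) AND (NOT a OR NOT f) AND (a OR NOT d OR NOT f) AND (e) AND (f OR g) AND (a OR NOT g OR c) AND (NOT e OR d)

Suppose d = false.
Unit clause (e) forces e = true.
Now (NOT e) is unsatisfied and unit — conflict.
So every satisfying assignment has d = True.

True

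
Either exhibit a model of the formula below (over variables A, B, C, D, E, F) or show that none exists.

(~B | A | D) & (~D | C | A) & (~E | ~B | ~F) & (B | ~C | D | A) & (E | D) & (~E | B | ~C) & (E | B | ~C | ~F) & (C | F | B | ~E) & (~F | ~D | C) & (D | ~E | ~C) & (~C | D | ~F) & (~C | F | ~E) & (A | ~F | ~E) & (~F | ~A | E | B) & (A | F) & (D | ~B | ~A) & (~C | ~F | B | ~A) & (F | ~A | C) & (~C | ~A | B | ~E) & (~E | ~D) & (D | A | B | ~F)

A ↦ 1,  B ↦ 0,  C ↦ 0,  D ↦ 0,  E ↦ 1,  F ↦ 1

Case E = 1:
The clause (~D) is unit, so D = 0.
The clause (~C) is unit, so C = 0.
Case B = 0:
The clause (F) is unit, so F = 1.
The clause (A) is unit, so A = 1.
Every clause now holds.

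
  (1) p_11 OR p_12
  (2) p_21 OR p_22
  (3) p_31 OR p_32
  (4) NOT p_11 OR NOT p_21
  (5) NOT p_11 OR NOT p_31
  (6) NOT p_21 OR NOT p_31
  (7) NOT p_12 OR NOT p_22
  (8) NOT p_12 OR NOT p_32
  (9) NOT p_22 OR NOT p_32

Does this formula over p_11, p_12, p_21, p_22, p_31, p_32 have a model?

Suppose p_11 = true.
The clause (NOT p_21) is unit, so p_21 = false.
The clause (p_22) is unit, so p_22 = true.
The clause (NOT p_31) is unit, so p_31 = false.
The clause (p_32) is unit, so p_32 = true.
That conflicts with the unit clause (NOT p_32).
Backtrack on p_11: now try p_11 = false.
The clause (p_12) is unit, so p_12 = true.
The clause (NOT p_22) is unit, so p_22 = false.
The clause (p_21) is unit, so p_21 = true.
The clause (NOT p_31) is unit, so p_31 = false.
The clause (p_32) is unit, so p_32 = true.
That conflicts with the unit clause (NOT p_32).
Either choice for p_11 ends in contradiction.
No assignment satisfies every clause.

No, unsatisfiable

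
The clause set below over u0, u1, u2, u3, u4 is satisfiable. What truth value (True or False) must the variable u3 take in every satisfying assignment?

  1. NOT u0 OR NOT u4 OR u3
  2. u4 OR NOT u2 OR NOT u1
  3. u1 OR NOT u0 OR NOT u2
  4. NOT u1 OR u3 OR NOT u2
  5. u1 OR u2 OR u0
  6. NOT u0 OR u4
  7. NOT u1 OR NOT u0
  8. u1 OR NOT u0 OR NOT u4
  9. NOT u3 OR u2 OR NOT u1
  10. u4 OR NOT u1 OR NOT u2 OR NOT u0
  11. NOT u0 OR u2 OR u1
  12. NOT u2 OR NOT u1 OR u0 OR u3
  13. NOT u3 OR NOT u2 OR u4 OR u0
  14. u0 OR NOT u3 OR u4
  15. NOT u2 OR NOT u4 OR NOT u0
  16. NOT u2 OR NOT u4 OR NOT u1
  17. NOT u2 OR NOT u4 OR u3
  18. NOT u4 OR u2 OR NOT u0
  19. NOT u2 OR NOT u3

False

Suppose u3 = true.
From the singleton clause (NOT u2), u2 = false.
From the singleton clause (NOT u1), u1 = false.
From the singleton clause (u0), u0 = true.
But (NOT u0) is also a unit clause — contradiction.
So every satisfying assignment has u3 = False.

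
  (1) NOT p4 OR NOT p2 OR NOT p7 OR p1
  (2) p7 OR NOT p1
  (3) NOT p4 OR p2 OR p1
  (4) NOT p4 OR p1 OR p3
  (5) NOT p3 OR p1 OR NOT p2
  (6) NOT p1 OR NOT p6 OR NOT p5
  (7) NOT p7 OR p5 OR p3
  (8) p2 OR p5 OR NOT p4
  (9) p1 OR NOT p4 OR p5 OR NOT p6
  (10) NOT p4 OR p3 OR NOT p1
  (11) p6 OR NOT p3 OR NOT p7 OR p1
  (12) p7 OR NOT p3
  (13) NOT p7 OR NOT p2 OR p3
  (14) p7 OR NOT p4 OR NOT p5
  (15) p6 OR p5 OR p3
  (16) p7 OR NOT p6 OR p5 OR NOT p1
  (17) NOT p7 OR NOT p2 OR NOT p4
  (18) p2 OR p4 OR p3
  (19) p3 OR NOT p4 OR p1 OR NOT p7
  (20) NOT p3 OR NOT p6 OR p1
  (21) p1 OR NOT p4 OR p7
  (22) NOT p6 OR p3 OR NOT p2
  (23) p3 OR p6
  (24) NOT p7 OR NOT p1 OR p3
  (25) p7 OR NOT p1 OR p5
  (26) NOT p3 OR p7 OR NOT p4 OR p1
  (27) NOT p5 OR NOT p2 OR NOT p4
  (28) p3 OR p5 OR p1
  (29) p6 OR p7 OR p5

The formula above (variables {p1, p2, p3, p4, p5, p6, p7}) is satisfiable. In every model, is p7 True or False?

Suppose p7 = false.
From the singleton clause (NOT p1), p1 = false.
From the singleton clause (NOT p3), p3 = false.
From the singleton clause (NOT p4), p4 = false.
From the singleton clause (p2), p2 = true.
From the singleton clause (NOT p6), p6 = false.
But (p6) is also a unit clause — contradiction.
So every satisfying assignment has p7 = True.

True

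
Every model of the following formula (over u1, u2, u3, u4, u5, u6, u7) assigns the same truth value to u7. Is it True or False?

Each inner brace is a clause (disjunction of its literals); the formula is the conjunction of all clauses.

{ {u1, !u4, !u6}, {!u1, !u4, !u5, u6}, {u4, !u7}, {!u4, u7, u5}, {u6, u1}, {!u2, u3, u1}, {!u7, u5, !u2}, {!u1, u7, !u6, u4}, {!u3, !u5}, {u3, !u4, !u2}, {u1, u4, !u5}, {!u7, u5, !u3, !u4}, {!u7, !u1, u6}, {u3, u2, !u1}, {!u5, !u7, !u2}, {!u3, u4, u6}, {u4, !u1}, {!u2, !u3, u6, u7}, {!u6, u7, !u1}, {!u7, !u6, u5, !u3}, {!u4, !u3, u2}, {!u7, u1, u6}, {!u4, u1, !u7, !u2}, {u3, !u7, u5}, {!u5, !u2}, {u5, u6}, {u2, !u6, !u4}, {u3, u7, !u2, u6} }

Suppose u7 = true.
Unit clause (u4) forces u4 = true.
Suppose u1 = true.
Unit clause (u6) forces u6 = true.
Unit clause (u2) forces u2 = true.
Unit clause (u5) forces u5 = true.
But (!u5) is also a unit clause — contradiction.
Undo u1 and try u1 = false.
Unit clause (!u6) forces u6 = false.
But (u6) is also a unit clause — contradiction.
Both values of u1 lead to a conflict.
So every satisfying assignment has u7 = False.

False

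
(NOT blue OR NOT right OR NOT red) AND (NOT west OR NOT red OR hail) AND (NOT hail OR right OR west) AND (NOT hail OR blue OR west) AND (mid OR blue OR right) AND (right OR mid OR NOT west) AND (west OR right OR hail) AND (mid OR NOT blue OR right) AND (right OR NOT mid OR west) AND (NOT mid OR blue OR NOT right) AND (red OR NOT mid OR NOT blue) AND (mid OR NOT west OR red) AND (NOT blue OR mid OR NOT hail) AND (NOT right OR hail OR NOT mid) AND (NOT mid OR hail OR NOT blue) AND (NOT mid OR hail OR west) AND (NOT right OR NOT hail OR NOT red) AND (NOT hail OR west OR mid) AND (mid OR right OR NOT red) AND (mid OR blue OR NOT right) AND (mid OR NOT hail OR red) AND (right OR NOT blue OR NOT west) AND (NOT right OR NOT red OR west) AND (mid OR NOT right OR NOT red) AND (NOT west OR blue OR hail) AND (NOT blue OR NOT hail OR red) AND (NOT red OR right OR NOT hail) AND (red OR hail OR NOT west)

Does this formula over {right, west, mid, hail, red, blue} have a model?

Branch on blue: set blue = false.
Branch on hail: set hail = true.
The clause (west) is unit, so west = true.
Branch on mid: set mid = true.
The clause (NOT right) is unit, so right = false.
The clause (NOT red) is unit, so red = false.
Every clause now holds.
A satisfying assignment: right ↦ false, west ↦ true, mid ↦ true, hail ↦ true, red ↦ false, blue ↦ false.

Yes, satisfiable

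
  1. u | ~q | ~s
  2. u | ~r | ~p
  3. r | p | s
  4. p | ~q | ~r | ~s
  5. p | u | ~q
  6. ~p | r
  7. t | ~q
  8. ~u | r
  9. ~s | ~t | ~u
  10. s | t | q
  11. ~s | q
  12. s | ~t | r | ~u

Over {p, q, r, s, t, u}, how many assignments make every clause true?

There are 2^6 = 64 truth assignments over (p, q, r, s, t, u).
Split on s. With s = 1, the clauses containing s are satisfied and ~s drops from the rest; 0 of the 2^5 = 32 assignments to the other variables satisfy what remains.
With s = 0, by the same count on the reduced clause set, 5 assignments work.
Total: 0 + 5 = 5.

5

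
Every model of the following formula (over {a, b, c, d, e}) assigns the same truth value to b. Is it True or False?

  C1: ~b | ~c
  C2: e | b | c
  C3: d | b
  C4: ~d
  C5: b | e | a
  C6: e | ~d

True

Suppose b = 0.
(d) alone gives d = 1.
But (~d) is also a unit clause — contradiction.
So every satisfying assignment has b = True.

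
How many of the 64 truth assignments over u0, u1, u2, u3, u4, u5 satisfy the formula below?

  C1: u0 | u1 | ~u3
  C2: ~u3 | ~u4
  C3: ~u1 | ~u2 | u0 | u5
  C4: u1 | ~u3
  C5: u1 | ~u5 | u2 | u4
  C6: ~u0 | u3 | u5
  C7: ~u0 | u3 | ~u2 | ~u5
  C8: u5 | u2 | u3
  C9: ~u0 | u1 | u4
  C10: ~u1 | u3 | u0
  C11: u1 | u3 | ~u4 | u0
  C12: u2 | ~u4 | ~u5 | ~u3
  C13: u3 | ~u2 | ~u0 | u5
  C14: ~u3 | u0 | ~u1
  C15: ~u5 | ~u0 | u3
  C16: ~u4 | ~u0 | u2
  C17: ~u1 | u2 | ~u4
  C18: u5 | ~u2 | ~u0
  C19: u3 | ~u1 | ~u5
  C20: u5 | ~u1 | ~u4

There are 2^6 = 64 truth assignments over (u0, u1, u2, u3, u4, u5).
Split on u0. With u0 = 1, the clauses containing u0 are satisfied and ~u0 drops from the rest; 3 of the 2^5 = 32 assignments to the other variables satisfy what remains.
With u0 = 0, by the same count on the reduced clause set, 2 assignments work.
(One model: u0=F, u1=F, u2=T, u3=F, u4=F, u5=F.)
Total: 3 + 2 = 5.

5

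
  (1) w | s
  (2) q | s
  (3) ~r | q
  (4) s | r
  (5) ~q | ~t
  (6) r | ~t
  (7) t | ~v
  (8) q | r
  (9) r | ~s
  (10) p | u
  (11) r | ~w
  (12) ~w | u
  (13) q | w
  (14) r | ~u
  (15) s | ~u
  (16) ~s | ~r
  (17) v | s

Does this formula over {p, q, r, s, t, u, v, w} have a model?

No, unsatisfiable

Suppose w = 1.
The clause (r) is unit, so r = 1.
The clause (q) is unit, so q = 1.
The clause (~t) is unit, so t = 0.
The clause (~v) is unit, so v = 0.
The clause (u) is unit, so u = 1.
The clause (s) is unit, so s = 1.
Now (~s) is unsatisfied and unit — conflict.
So w must be the other value — set w = 0.
The clause (s) is unit, so s = 1.
The clause (r) is unit, so r = 1.
Now (~r) is unsatisfied and unit — conflict.
Either choice for w ends in contradiction.
No assignment satisfies every clause.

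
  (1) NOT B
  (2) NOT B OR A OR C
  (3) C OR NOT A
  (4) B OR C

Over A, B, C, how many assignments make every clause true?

There are 2^3 = 8 truth assignments over (A, B, C).
Split on B. With B = true, the clauses containing B are satisfied and NOT B drops from the rest; 0 of the 2^2 = 4 assignments to the other variables satisfy what remains.
With B = false, by the same count on the reduced clause set, 2 assignments work.
(One model: A=F, B=F, C=T.)
Total: 0 + 2 = 2.

2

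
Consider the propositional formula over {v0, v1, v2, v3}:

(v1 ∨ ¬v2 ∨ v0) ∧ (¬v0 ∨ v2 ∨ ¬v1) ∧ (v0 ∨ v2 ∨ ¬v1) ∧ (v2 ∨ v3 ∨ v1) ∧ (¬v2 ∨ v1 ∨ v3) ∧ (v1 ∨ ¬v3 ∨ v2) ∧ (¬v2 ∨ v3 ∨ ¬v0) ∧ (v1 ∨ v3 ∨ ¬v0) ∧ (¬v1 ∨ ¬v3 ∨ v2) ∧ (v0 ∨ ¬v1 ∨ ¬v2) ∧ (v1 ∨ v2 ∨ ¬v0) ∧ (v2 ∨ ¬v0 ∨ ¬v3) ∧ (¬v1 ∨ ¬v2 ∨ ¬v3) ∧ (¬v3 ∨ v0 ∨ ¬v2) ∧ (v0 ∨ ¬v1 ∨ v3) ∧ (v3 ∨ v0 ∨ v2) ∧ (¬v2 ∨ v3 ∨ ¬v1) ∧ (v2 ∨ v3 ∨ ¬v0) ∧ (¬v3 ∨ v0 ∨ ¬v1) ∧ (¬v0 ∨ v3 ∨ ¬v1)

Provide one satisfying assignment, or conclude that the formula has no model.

Case v1 = False:
Case v2 = True:
The clause (v0) is unit, so v0 = True.
The clause (v3) is unit, so v3 = True.
This assignment satisfies each clause.

v0: True,  v1: False,  v2: True,  v3: True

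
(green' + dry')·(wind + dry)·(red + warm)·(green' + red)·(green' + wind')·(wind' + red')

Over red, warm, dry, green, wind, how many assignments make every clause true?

5

There are 2^5 = 32 truth assignments over (red, warm, dry, green, wind).
Split on warm. With warm = 1, the clauses containing warm are satisfied and warm' drops from the rest; 4 of the 2^4 = 16 assignments to the other variables satisfy what remains.
With warm = 0, by the same count on the reduced clause set, 1 assignment works.
(One model: red=F, warm=T, dry=F, green=F, wind=T.)
Total: 4 + 1 = 5.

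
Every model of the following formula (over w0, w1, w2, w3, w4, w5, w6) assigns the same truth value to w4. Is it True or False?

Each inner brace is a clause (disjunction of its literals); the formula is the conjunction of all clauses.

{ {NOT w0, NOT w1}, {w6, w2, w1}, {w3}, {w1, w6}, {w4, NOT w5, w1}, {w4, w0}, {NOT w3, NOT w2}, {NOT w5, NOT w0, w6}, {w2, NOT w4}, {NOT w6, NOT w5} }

False

Suppose w4 = true.
Unit clause (w3) forces w3 = true.
Unit clause (NOT w2) forces w2 = false.
But (w2) is also a unit clause — contradiction.
So every satisfying assignment has w4 = False.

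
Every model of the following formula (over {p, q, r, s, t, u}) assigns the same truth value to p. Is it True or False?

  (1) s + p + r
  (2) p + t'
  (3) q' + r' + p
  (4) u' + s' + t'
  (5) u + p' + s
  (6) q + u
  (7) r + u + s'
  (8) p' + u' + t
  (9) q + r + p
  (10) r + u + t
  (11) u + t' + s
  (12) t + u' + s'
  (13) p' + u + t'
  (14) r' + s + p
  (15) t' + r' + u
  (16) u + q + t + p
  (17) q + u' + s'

Suppose p = 0.
From the singleton clause (t'), t = 0.
Branch on s: set s = 1.
From the singleton clause (u'), u = 0.
From the singleton clause (q), q = 1.
From the singleton clause (r'), r = 0.
But (r) is also a unit clause — contradiction.
So s must be the other value — set s = 0.
From the singleton clause (r), r = 1.
But (r') is also a unit clause — contradiction.
Either choice for s ends in contradiction.
So every satisfying assignment has p = True.

True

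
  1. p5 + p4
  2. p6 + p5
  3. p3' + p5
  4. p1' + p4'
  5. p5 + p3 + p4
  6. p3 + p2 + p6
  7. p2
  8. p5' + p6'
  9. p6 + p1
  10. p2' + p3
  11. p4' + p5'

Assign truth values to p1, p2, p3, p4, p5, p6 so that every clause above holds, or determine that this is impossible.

The clause (p2) is unit, so p2 = 1.
The clause (p3) is unit, so p3 = 1.
The clause (p5) is unit, so p5 = 1.
The clause (p6') is unit, so p6 = 0.
The clause (p1) is unit, so p1 = 1.
The clause (p4') is unit, so p4 = 0.
All clauses are satisfied.

p1: 1; p2: 1; p3: 1; p4: 0; p5: 1; p6: 0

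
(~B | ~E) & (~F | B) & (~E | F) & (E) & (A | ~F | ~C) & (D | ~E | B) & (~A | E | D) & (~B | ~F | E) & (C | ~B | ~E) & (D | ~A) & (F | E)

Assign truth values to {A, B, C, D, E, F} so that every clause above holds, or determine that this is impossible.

UNSATISFIABLE

(E) alone gives E = 1.
(~B) alone gives B = 0.
(~F) alone gives F = 0.
That conflicts with the unit clause (F).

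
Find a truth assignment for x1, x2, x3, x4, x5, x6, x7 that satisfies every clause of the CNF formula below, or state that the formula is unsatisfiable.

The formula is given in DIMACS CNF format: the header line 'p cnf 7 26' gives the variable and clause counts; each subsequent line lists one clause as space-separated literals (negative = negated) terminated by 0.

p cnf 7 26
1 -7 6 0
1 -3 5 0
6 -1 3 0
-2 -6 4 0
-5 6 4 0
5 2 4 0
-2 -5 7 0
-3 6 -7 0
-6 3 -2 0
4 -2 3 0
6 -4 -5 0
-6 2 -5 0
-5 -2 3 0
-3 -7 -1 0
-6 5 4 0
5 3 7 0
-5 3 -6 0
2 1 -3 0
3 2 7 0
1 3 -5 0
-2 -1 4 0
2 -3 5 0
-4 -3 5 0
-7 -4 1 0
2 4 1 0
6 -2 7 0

x1=True; x2=False; x3=False; x4=True; x5=False; x6=True; x7=True

Suppose x1 = True.
Suppose x6 = True.
Suppose x2 = False.
From the singleton clause (¬x5), x5 = False.
From the singleton clause (x4), x4 = True.
From the singleton clause (¬x3), x3 = False.
From the singleton clause (x7), x7 = True.
Every clause now holds.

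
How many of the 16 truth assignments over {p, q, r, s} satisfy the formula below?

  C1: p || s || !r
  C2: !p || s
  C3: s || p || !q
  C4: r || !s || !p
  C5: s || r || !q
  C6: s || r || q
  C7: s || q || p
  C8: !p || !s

There are 2^4 = 16 truth assignments over (p, q, r, s).
Check each against the 8 clauses (columns in the order p, q, r, s):
  F F F F  ✗ fails (s || r || q)
  F F F T  ✓ satisfies all
  F F T F  ✗ fails (p || s || !r)
  F F T T  ✓ satisfies all
  F T F F  ✗ fails (s || p || !q)
  F T F T  ✓ satisfies all
  F T T F  ✗ fails (p || s || !r)
  F T T T  ✓ satisfies all
  T F F F  ✗ fails (!p || s)
  T F F T  ✗ fails (r || !s || !p)
  T F T F  ✗ fails (!p || s)
  T F T T  ✗ fails (!p || !s)
  T T F F  ✗ fails (!p || s)
  T T F T  ✗ fails (r || !s || !p)
  T T T F  ✗ fails (!p || s)
  T T T T  ✗ fails (!p || !s)
4 of the 16 rows are models.

4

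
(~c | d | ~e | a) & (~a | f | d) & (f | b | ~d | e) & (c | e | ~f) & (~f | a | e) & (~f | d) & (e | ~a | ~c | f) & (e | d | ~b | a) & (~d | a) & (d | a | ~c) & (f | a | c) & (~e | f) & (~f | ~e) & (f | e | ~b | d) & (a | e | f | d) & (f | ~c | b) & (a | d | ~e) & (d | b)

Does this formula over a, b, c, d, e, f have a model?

Yes

Suppose f = 1.
Unit clause (d) forces d = 1.
Unit clause (a) forces a = 1.
Unit clause (~e) forces e = 0.
Unit clause (c) forces c = 1.
All clauses hold; b can take either value.
A satisfying assignment: a ↦ 1, b ↦ 0, c ↦ 1, d ↦ 1, e ↦ 0, f ↦ 1.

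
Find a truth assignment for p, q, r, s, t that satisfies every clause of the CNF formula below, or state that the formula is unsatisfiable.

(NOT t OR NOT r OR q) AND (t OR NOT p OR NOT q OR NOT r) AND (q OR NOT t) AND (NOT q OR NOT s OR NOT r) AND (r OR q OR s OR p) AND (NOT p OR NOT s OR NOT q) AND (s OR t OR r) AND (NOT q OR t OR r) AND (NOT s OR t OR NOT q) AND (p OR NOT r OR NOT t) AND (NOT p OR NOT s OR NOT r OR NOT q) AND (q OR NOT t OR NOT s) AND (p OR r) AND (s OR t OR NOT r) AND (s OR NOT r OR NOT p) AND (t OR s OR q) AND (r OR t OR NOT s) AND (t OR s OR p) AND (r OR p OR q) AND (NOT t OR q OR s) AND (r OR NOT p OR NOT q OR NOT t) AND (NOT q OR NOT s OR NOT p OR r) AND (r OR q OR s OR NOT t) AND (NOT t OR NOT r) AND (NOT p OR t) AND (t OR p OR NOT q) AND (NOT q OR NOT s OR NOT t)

p ↦ false; q ↦ false; r ↦ true; s ↦ true; t ↦ false

Branch on q: set q = false.
Unit clause (NOT t) forces t = false.
Unit clause (s) forces s = true.
Unit clause (r) forces r = true.
Unit clause (NOT p) forces p = false.
This assignment satisfies each clause.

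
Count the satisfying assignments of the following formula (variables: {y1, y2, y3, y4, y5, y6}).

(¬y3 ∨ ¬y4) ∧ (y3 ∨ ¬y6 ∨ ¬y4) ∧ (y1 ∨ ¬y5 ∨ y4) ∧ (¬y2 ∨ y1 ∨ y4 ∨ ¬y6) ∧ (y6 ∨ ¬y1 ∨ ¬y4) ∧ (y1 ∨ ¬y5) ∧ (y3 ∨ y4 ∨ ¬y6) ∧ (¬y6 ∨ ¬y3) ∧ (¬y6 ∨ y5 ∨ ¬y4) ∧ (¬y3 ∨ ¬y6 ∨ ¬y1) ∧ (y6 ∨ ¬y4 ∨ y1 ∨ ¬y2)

13

There are 2^6 = 64 truth assignments over (y1, y2, y3, y4, y5, y6).
Split on y3. With y3 = True, the clauses containing y3 are satisfied and ¬y3 drops from the rest; 6 of the 2^5 = 32 assignments to the other variables satisfy what remains.
With y3 = False, by the same count on the reduced clause set, 7 assignments work.
(One model: y1=F, y2=F, y3=F, y4=F, y5=F, y6=F.)
Total: 6 + 7 = 13.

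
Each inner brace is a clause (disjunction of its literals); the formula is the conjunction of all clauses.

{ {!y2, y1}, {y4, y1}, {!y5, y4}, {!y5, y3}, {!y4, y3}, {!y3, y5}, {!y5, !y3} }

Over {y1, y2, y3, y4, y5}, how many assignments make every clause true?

There are 2^5 = 32 truth assignments over (y1, y2, y3, y4, y5).
Split on y4. With y4 = true, the clauses containing y4 are satisfied and !y4 drops from the rest; 0 of the 2^4 = 16 assignments to the other variables satisfy what remains.
With y4 = false, by the same count on the reduced clause set, 2 assignments work.
(One model: y1=T, y2=F, y3=F, y4=F, y5=F.)
Total: 0 + 2 = 2.

2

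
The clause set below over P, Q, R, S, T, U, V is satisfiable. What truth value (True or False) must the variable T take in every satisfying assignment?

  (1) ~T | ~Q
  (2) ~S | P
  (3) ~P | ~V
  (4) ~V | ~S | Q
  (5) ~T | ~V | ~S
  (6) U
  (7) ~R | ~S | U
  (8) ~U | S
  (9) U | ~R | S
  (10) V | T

True

Suppose T = 0.
The clause (U) is unit, so U = 1.
The clause (S) is unit, so S = 1.
The clause (P) is unit, so P = 1.
The clause (~V) is unit, so V = 0.
But (V) is also a unit clause — contradiction.
So every satisfying assignment has T = True.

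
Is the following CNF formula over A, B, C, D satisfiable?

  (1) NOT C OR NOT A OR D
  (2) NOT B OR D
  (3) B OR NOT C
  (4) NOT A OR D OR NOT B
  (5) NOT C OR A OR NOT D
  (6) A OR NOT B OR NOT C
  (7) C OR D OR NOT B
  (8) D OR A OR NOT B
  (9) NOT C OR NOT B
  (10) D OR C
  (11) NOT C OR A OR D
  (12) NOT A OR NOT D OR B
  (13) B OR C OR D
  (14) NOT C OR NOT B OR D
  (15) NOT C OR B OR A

Case B = false:
Unit clause (NOT C) forces C = false.
Unit clause (D) forces D = true.
Unit clause (NOT A) forces A = false.
This assignment satisfies each clause.
A satisfying assignment: A ↦ false,  B ↦ false,  C ↦ false,  D ↦ true.

Yes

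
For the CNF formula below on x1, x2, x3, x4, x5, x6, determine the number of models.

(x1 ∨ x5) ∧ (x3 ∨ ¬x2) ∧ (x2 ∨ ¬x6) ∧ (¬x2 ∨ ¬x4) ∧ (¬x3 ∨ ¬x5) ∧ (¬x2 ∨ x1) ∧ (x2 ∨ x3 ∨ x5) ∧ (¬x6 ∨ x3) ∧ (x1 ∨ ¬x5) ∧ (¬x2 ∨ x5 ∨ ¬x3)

There are 2^6 = 64 truth assignments over (x1, x2, x3, x4, x5, x6).
Split on x1. With x1 = True, the clauses containing x1 are satisfied and ¬x1 drops from the rest; 4 of the 2^5 = 32 assignments to the other variables satisfy what remains.
With x1 = False, by the same count on the reduced clause set, 0 assignments work.
(One model: x1=T, x2=F, x3=F, x4=F, x5=T, x6=F.)
Total: 4 + 0 = 4.

4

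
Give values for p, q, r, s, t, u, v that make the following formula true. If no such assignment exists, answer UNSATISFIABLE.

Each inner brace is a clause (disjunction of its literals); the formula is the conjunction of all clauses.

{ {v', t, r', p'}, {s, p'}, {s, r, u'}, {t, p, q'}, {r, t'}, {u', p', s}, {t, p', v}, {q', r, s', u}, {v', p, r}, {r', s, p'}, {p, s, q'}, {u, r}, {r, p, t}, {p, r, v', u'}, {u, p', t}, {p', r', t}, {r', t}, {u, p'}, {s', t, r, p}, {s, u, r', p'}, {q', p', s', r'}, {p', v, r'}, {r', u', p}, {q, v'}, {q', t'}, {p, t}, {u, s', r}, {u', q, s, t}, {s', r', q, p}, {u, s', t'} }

p=0; q=0; r=1; s=0; t=1; u=0; v=0

Case s = 0:
(p') alone gives p = 0.
(q') alone gives q = 0.
(v') alone gives v = 0.
(t) alone gives t = 1.
(r) alone gives r = 1.
(u') alone gives u = 0.
All clauses are satisfied.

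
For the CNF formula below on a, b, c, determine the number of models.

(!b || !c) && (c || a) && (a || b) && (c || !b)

There are 2^3 = 8 truth assignments over (a, b, c).
Split on c. With c = true, the clauses containing c are satisfied and !c drops from the rest; 1 of the 2^2 = 4 assignments to the other variables satisfy what remains.
With c = false, by the same count on the reduced clause set, 1 assignment works.
Total: 1 + 1 = 2.

2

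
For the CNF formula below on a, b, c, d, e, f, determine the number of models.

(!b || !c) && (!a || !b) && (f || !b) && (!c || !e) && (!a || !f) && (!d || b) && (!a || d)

There are 2^6 = 64 truth assignments over (a, b, c, d, e, f).
Split on b. With b = true, the clauses containing b are satisfied and !b drops from the rest; 4 of the 2^5 = 32 assignments to the other variables satisfy what remains.
With b = false, by the same count on the reduced clause set, 6 assignments work.
(One model: a=F, b=F, c=F, d=F, e=F, f=F.)
Total: 4 + 6 = 10.

10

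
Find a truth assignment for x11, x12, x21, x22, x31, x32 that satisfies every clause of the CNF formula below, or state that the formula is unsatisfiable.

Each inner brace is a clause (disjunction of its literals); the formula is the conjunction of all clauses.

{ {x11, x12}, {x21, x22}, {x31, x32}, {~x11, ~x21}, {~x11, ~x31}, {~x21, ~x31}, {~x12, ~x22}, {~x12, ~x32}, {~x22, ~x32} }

UNSATISFIABLE

Try x11 = 1.
The clause (~x21) is unit, so x21 = 0.
The clause (x22) is unit, so x22 = 1.
The clause (~x31) is unit, so x31 = 0.
The clause (x32) is unit, so x32 = 1.
That conflicts with the unit clause (~x32).
Undo x11 and try x11 = 0.
The clause (x12) is unit, so x12 = 1.
The clause (~x22) is unit, so x22 = 0.
The clause (x21) is unit, so x21 = 1.
The clause (~x31) is unit, so x31 = 0.
The clause (x32) is unit, so x32 = 1.
That conflicts with the unit clause (~x32).
Either choice for x11 ends in contradiction.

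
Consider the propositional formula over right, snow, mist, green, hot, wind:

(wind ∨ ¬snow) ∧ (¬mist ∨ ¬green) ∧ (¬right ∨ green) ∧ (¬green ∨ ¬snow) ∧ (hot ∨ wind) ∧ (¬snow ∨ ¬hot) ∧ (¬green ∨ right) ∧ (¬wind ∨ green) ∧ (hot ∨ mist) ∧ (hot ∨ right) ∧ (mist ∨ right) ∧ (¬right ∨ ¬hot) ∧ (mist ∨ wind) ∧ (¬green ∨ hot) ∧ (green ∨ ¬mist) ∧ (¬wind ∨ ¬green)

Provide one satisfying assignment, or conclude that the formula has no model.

UNSATISFIABLE

Case wind = True:
From the singleton clause (green), green = True.
Now (¬green) is unsatisfied and unit — conflict.
So wind must be the other value — set wind = False.
From the singleton clause (¬snow), snow = False.
From the singleton clause (hot), hot = True.
From the singleton clause (¬right), right = False.
From the singleton clause (¬green), green = False.
From the singleton clause (mist), mist = True.
Now (¬mist) is unsatisfied and unit — conflict.
Either choice for wind ends in contradiction.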